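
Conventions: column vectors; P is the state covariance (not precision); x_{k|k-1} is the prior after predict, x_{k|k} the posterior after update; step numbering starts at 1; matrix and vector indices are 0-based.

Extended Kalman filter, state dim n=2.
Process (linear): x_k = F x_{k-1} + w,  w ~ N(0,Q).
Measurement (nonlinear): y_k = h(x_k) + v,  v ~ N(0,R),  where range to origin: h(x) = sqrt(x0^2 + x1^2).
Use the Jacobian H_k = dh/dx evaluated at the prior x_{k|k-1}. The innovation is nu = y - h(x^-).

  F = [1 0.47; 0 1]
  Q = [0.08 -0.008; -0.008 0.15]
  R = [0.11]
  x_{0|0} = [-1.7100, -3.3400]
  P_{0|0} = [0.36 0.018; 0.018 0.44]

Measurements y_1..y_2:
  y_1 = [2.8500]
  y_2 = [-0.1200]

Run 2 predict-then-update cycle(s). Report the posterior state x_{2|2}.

x_post = [-1.2427, -0.1253]

step 1: x^-=[-3.2798, -3.3400]  P^-=[0.5541 0.2168; 0.2168 0.5900]  H_jac=[-0.7006 -0.7135]  S=[0.8991]  K=[-0.6038; -0.6371]  nu=[-1.8311]  x^+=[-2.1741, -2.1734]  P^+=[0.2263 -0.1291; -0.1291 0.2250]
step 2: x^-=[-3.1956, -2.1734]  P^-=[0.2346 -0.0314; -0.0314 0.3750]  H_jac=[-0.8269 -0.5624]  S=[0.3599]  K=[-0.4901; -0.5140]  nu=[-3.9846]  x^+=[-1.2427, -0.1253]  P^+=[0.1482 -0.1220; -0.1220 0.2799]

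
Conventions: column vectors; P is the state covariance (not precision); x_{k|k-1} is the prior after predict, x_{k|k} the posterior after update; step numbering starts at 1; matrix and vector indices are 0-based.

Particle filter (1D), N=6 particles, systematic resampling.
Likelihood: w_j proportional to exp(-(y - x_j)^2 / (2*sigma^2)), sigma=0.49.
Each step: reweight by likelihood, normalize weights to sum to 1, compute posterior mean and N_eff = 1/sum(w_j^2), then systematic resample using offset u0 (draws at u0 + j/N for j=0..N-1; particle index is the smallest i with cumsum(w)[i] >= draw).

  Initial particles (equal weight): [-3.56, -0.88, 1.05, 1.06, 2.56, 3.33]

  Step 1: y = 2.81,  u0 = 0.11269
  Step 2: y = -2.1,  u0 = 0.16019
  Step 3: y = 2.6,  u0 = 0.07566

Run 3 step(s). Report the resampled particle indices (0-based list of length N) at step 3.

step 1: w=[0.0000, 0.0000, 0.0011, 0.0012, 0.6052, 0.3925]  mean=2.8589  Neff=1.9217  idx=[4, 4, 4, 5, 5, 5]
step 2: w=[0.3333, 0.3333, 0.3333, 0.0000, 0.0000, 0.0000]  mean=2.5600  Neff=3.0000  idx=[0, 0, 1, 1, 2, 2]
step 3: w=[0.1667, 0.1667, 0.1667, 0.1667, 0.1667, 0.1667]  mean=2.5600  Neff=6.0000  idx=[0, 1, 2, 3, 4, 5]

resampled_idx = [0, 1, 2, 3, 4, 5]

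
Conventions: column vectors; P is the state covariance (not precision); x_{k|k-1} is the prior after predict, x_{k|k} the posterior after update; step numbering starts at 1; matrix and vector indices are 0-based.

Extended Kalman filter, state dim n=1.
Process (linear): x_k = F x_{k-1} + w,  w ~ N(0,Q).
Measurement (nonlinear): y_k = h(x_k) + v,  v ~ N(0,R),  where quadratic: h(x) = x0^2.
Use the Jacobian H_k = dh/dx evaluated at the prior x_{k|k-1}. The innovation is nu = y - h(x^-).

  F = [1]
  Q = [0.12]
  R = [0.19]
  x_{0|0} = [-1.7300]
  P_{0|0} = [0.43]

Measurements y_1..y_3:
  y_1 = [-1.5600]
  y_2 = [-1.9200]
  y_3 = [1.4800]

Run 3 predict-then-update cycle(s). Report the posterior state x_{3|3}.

x_post = [1.0866]

step 1: x^-=[-1.7300]  P^-=[0.5500]  H_jac=[-3.4600]  S=[6.7744]  K=[-0.2809]  nu=[-4.5529]  x^+=[-0.4510]  P^+=[0.0154]
step 2: x^-=[-0.4510]  P^-=[0.1354]  H_jac=[-0.9021]  S=[0.3002]  K=[-0.4069]  nu=[-2.1234]  x^+=[0.4131]  P^+=[0.0857]
step 3: x^-=[0.4131]  P^-=[0.2057]  H_jac=[0.8261]  S=[0.3304]  K=[0.5144]  nu=[1.3094]  x^+=[1.0866]  P^+=[0.1183]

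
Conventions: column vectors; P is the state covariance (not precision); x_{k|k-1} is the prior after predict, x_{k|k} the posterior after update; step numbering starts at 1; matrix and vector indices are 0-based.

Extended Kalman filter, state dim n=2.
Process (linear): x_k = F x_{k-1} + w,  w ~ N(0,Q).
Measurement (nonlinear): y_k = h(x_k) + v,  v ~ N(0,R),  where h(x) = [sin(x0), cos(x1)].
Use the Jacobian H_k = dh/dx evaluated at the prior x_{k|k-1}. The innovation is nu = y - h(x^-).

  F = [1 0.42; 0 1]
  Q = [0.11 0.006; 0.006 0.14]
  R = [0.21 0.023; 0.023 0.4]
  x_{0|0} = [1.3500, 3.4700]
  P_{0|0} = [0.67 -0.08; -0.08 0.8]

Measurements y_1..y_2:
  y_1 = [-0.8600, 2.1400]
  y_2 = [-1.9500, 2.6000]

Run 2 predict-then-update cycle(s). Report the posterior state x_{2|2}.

x_post = [5.1984, 6.1961]

step 1: x^-=[2.8074, 3.4700]  P^-=[0.8539 0.2620; 0.2620 0.9400]  H_jac=[-0.9447 0.0000; 0.0000 0.3225]  S=[0.9720 -0.0568; -0.0568 0.4978]  K=[-0.8255 0.0755; -0.2205 0.5839]  nu=[-1.1880, 3.0866]  x^+=[4.0212, 5.5342]  P^+=[0.1817 0.0348; 0.0348 0.7084]
step 2: x^-=[6.3455, 5.5342]  P^-=[0.4459 0.3383; 0.3383 0.8484]  H_jac=[0.9981 0.0000; 0.0000 0.6809]  S=[0.6541 0.2529; 0.2529 0.7934]  K=[0.6479 0.0838; 0.2677 0.6428]  nu=[-2.0123, 1.8677]  x^+=[5.1984, 6.1961]  P^+=[0.1382 0.0711; 0.0711 0.3867]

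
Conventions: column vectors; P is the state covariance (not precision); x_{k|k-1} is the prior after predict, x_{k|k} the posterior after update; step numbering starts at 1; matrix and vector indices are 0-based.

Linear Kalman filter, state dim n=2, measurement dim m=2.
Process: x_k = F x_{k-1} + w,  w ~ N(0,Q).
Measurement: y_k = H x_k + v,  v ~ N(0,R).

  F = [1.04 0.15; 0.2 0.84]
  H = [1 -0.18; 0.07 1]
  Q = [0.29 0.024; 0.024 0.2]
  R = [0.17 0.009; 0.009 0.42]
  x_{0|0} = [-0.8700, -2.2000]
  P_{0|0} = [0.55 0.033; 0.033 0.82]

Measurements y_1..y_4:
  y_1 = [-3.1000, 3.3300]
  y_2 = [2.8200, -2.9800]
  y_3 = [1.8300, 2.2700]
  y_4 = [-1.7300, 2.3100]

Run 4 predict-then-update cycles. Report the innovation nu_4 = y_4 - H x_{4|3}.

step 1: x^-=[-1.2348, -2.0220]  P^-=[0.9136 0.2715; 0.2715 0.8117]  S=[1.0122 0.1950; 0.1950 1.2742]  K=[0.8280 0.1366; -0.0017 0.6522]  nu=[-2.2292, 5.4384]  x^+=[-2.3377, 1.5288]  P^+=[0.1518 0.0542; 0.0542 0.2701]
step 2: x^-=[-2.2019, 0.8166]  P^-=[0.4771 0.1386; 0.1386 0.4149]  S=[0.6107 0.1046; 0.1046 0.8566]  K=[0.7212 0.1127; 0.0202 0.4932]  nu=[5.1689, -3.6425]  x^+=[1.1150, -0.8754]  P^+=[0.1316 0.0446; 0.0446 0.2042]
step 3: x^-=[1.0283, -0.5123]  P^-=[0.4509 0.1174; 0.1174 0.3643]  S=[0.5904 0.0909; 0.0909 0.8030]  K=[0.7117 0.1050; 0.0167 0.4621]  nu=[0.7095, 2.7103]  x^+=[1.8177, 0.7519]  P^+=[0.1294 0.0414; 0.0414 0.1913]
step 4: x^-=[2.0032, 0.9951]  P^-=[0.4472 0.1125; 0.1125 0.3541]  S=[0.5882 0.0876; 0.0876 0.7920]  K=[0.7105 0.1029; 0.0150 0.4554]  nu=[-3.5541, 1.1746]  x^+=[-0.4013, 1.4767]  P^+=[0.1290 0.0406; 0.0406 0.1885]

innov = [-3.5541, 1.1746]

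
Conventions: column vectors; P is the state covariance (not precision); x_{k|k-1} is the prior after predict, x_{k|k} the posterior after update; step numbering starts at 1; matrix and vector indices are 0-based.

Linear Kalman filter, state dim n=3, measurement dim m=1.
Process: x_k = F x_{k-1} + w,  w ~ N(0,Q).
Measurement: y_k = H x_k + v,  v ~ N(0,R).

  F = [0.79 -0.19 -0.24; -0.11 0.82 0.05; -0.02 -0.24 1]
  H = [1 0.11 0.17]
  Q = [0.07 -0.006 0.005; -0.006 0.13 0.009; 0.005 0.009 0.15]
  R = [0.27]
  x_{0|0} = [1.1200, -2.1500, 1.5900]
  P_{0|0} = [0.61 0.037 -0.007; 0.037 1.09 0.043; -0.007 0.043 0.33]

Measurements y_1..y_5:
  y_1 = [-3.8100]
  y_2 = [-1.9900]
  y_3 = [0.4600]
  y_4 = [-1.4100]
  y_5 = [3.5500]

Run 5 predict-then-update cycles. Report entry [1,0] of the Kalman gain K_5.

K[1,0] = -0.2067

step 1: x^-=[0.9117, -1.8067, 2.0836]  P^-=[0.5045 -0.2174 -0.0523; -0.2174 0.8681 -0.1518; -0.0523 -0.1518 0.5230]  S=[0.7289]  K=[0.6472; -0.2026; 0.0274]  nu=[-4.8772]  x^+=[-2.2448, -0.8184, 1.9501]  P^+=[0.1992 -0.1218 -0.0652; -0.1218 0.8381 -0.1477; -0.0652 -0.1477 0.5225]
step 2: x^-=[-2.0859, -0.3266, 2.1914]  P^-=[0.3025 -0.2154 -0.0949; -0.2154 0.7078 -0.2427; -0.0949 -0.2427 0.7932]  S=[0.5152]  K=[0.5098; -0.3471; 0.0256]  nu=[-0.2407]  x^+=[-2.2086, -0.2431, 2.1852]  P^+=[0.1686 -0.1243 -0.1017; -0.1243 0.6458 -0.2382; -0.1017 -0.2382 0.7928]
step 3: x^-=[-2.2231, 0.1529, 2.2878]  P^-=[0.2983 -0.1714 -0.1847; -0.1714 0.5722 -0.2605; -0.1847 -0.2605 1.0973]  S=[0.4967]  K=[0.4994; -0.3076; -0.0539]  nu=[2.2773]  x^+=[-1.0857, -0.5476, 2.1649]  P^+=[0.1744 -0.0951 -0.1713; -0.0951 0.5253 -0.2687; -0.1713 -0.2687 1.0959]
step 4: x^-=[-1.2732, -0.2213, 2.3180]  P^-=[0.3300 -0.1356 -0.3197; -0.1356 0.4851 -0.2382; -0.3197 -0.2382 1.4111]  S=[0.4992]  K=[0.5223; -0.2459; -0.2124]  nu=[-0.5065]  x^+=[-1.5377, -0.0968, 2.4256]  P^+=[0.1938 -0.0715 -0.2643; -0.0715 0.4549 -0.2643; -0.2643 -0.2643 1.3886]
step 5: x^-=[-1.7786, 0.2111, 2.4796]  P^-=[0.3850 -0.1211 -0.4724; -0.1211 0.4358 -0.1956; -0.4724 -0.1956 1.7016]  S=[0.5148]  K=[0.5659; -0.2067; -0.3975]  nu=[4.8838]  x^+=[0.9850, -0.7982, 0.5384]  P^+=[0.2201 -0.0609 -0.3566; -0.0609 0.4138 -0.2379; -0.3566 -0.2379 1.6203]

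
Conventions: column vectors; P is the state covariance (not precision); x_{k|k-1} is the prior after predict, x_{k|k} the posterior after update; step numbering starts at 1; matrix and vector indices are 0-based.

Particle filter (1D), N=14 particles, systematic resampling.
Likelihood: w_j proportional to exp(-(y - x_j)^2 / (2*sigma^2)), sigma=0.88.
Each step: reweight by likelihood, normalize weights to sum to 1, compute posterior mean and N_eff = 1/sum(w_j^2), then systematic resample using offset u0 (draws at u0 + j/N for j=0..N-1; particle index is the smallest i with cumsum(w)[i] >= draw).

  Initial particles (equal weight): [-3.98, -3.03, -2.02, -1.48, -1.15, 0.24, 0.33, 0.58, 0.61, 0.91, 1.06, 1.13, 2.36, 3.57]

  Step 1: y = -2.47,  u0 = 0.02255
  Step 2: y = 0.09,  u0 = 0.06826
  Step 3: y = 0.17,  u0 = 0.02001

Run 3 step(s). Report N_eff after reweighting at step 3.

N_eff = 11.8053

step 1: w=[0.0819, 0.2917, 0.3133, 0.1897, 0.1159, 0.0031, 0.0023, 0.0009, 0.0008, 0.0002, 0.0001, 0.0001, 0.0000, 0.0000]  mean=-2.2539  Neff=4.1772  idx=[0, 1, 1, 1, 1, 2, 2, 2, 2, 2, 3, 3, 4, 4]
step 2: w=[0.0000, 0.0013, 0.0013, 0.0013, 0.0013, 0.0392, 0.0392, 0.0392, 0.0392, 0.0392, 0.1416, 0.1416, 0.2577, 0.2577]  mean=-1.4240  Neff=5.5369  idx=[6, 8, 10, 10, 11, 11, 12, 12, 12, 12, 13, 13, 13, 13]
step 3: w=[0.0134, 0.0134, 0.0511, 0.0511, 0.0511, 0.0511, 0.0961, 0.0961, 0.0961, 0.0961, 0.0961, 0.0961, 0.0961, 0.0961]  mean=-1.2407  Neff=11.8053  idx=[1, 3, 4, 6, 6, 7, 8, 9, 9, 10, 11, 11, 12, 13]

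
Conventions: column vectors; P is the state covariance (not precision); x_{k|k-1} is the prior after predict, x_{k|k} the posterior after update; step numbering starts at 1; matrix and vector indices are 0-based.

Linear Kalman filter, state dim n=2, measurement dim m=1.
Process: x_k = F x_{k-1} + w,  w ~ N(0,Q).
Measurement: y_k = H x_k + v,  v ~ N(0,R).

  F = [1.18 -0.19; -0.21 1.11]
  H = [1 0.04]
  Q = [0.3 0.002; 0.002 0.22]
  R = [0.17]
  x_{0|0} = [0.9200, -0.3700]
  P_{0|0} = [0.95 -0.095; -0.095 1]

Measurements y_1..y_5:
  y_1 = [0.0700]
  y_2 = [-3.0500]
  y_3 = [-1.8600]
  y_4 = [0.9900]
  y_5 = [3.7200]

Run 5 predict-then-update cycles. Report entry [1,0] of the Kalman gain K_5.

step 1: x^-=[1.1559, -0.6039]  P^-=[1.7015 -0.5725; -0.5725 1.5383]  S=[1.8281]  K=[0.9182; -0.2795]  nu=[-1.0617]  x^+=[0.1810, -0.3071]  P^+=[0.1602 -0.1033; -0.1033 1.3954]
step 2: x^-=[0.2720, -0.3789]  P^-=[0.6198 -0.4715; -0.4715 1.9946]  S=[0.7553]  K=[0.7957; -0.5186]  nu=[-3.3068]  x^+=[-2.3591, 1.3360]  P^+=[0.1417 -0.1598; -0.1598 1.7914]
step 3: x^-=[-3.0376, 1.9784]  P^-=[0.6336 -0.6266; -0.6266 2.5080]  S=[0.7575]  K=[0.8034; -0.6948]  nu=[1.0985]  x^+=[-2.1551, 1.2151]  P^+=[0.1447 -0.2038; -0.2038 2.1423]
step 4: x^-=[-2.7739, 1.8014]  P^-=[0.6702 -0.7608; -0.7608 2.9609]  S=[0.7841]  K=[0.8160; -0.8192]  nu=[3.6919]  x^+=[0.2385, -1.2229]  P^+=[0.1482 -0.2366; -0.2366 2.4347]
step 5: x^-=[0.5138, -1.4075]  P^-=[0.7003 -0.8676; -0.8676 3.3367]  S=[0.8063]  K=[0.8256; -0.9106]  nu=[3.2625]  x^+=[3.2072, -4.3782]  P^+=[0.1508 -0.2615; -0.2615 2.6682]

K[1,0] = -0.9106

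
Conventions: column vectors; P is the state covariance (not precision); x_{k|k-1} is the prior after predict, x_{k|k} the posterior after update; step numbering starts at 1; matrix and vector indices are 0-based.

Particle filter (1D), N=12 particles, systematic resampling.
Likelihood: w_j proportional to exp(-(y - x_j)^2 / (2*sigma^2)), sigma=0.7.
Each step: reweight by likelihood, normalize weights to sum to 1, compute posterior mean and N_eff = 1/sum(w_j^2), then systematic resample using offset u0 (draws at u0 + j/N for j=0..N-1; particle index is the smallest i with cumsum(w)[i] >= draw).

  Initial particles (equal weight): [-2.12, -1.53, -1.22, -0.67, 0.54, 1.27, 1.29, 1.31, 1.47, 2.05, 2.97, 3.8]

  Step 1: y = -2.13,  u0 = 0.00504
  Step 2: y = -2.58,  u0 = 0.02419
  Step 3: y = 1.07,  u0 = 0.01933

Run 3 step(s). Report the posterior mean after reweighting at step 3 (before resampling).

step 1: w=[0.4471, 0.3097, 0.1921, 0.0508, 0.0003, 0.0000, 0.0000, 0.0000, 0.0000, 0.0000, 0.0000, 0.0000]  mean=-1.6899  Neff=2.9825  idx=[0, 0, 0, 0, 0, 0, 1, 1, 1, 1, 2, 2]
step 2: w=[0.1252, 0.1252, 0.1252, 0.1252, 0.1252, 0.1252, 0.0504, 0.0504, 0.0504, 0.0504, 0.0235, 0.0235]  mean=-1.9586  Neff=9.4942  idx=[0, 0, 1, 2, 2, 3, 4, 4, 5, 6, 8, 9]
step 3: w=[0.0094, 0.0094, 0.0094, 0.0094, 0.0094, 0.0094, 0.0094, 0.0094, 0.0094, 0.3053, 0.3053, 0.3053]  mean=-1.5797  Neff=3.5666  idx=[2, 9, 9, 9, 9, 10, 10, 10, 10, 11, 11, 11]

post_mean = -1.5797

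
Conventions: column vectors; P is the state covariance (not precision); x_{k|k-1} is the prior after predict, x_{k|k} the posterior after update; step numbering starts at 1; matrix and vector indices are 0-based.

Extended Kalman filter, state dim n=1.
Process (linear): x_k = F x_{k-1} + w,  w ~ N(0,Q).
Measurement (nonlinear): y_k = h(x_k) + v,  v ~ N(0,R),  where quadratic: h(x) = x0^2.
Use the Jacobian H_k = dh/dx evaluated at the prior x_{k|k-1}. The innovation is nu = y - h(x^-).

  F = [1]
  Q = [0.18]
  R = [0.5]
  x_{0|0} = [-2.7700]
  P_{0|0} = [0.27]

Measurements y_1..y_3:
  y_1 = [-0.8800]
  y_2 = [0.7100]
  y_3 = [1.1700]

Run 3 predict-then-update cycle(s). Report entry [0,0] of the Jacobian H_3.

step 1: x^-=[-2.7700]  P^-=[0.4500]  H_jac=[-5.5400]  S=[14.3112]  K=[-0.1742]  nu=[-8.5529]  x^+=[-1.2801]  P^+=[0.0157]
step 2: x^-=[-1.2801]  P^-=[0.1957]  H_jac=[-2.5602]  S=[1.7829]  K=[-0.2811]  nu=[-0.9286]  x^+=[-1.0191]  P^+=[0.0549]
step 3: x^-=[-1.0191]  P^-=[0.2349]  H_jac=[-2.0382]  S=[1.4758]  K=[-0.3244]  nu=[0.1314]  x^+=[-1.0617]  P^+=[0.0796]

H_jac[0,0] = -2.0382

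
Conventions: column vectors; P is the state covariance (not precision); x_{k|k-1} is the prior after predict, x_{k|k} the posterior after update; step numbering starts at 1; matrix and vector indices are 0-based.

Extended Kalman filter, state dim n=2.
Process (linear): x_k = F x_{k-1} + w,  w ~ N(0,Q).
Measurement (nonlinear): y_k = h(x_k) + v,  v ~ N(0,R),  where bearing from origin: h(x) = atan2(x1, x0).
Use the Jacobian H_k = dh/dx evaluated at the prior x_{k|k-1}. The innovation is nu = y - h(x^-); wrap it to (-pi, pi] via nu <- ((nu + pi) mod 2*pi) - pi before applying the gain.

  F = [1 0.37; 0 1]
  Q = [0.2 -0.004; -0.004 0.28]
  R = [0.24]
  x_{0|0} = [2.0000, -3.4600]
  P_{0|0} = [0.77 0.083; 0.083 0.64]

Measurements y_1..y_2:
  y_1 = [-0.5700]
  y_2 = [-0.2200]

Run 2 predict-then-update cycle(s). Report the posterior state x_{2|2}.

step 1: x^-=[0.7198, -3.4600]  P^-=[1.1190 0.3158; 0.3158 0.9200]  H_jac=[0.2770 0.0576]  S=[0.3390]  K=[0.9681; 0.4144]  nu=[0.7957]  x^+=[1.4901, -3.1302]  P^+=[0.8013 0.1798; 0.1798 0.8618]
step 2: x^-=[0.3319, -3.1302]  P^-=[1.2523 0.4946; 0.4946 1.1418]  H_jac=[0.3159 0.0335]  S=[0.3767]  K=[1.0941; 0.5163]  nu=[1.2452]  x^+=[1.6943, -2.4874]  P^+=[0.8013 0.2818; 0.2818 1.0413]

x_post = [1.6943, -2.4874]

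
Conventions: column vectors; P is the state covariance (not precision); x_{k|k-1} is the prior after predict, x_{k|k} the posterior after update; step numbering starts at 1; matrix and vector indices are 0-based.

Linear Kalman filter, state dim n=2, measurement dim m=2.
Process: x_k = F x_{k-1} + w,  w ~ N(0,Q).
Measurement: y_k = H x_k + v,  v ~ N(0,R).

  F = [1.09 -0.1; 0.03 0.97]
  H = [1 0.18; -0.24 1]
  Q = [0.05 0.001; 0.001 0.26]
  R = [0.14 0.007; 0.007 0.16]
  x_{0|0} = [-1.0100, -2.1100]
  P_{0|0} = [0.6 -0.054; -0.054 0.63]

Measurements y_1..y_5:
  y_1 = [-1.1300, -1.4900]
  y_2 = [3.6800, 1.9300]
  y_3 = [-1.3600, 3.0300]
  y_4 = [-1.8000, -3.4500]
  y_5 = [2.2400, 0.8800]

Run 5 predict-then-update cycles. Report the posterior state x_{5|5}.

x_post = [0.6351, 0.2976]

step 1: x^-=[-0.8899, -2.0770]  P^-=[0.7809 -0.0974; -0.0974 0.8502]  S=[0.9134 -0.1206; -0.1206 1.1019]  K=[0.8134 -0.1695; 0.1680 0.8111]  nu=[0.1338, 0.3734]  x^+=[-0.8444, -1.7516]  P^+=[0.1117 0.0054; 0.0054 0.1323]
step 2: x^-=[-0.7452, -1.7244]  P^-=[0.1829 -0.0025; -0.0025 0.3849]  S=[0.3345 0.0300; 0.0300 0.5566]  K=[0.5556 -0.1133; 0.1382 0.6851]  nu=[4.7356, 3.4756]  x^+=[1.4923, 1.3112]  P^+=[0.0763 0.0041; 0.0041 0.1116]
step 3: x^-=[1.4955, 1.3166]  P^-=[0.1408 -0.0030; -0.0030 0.3653]  S=[0.2916 0.0360; 0.0360 0.5348]  K=[0.4938 -0.1022; 0.1316 0.6754]  nu=[-3.0925, 2.0723]  x^+=[-0.2432, 2.3094]  P^+=[0.0678 0.0034; 0.0034 0.1098]
step 4: x^-=[-0.4960, 2.2329]  P^-=[0.1309 -0.0039; -0.0039 0.3636]  S=[0.2813 0.0373; 0.0373 0.5330]  K=[0.4761 -0.0995; 0.1294 0.6748]  nu=[-1.7059, -5.8019]  x^+=[-0.7307, -1.9032]  P^+=[0.0654 0.0031; 0.0031 0.1096]
step 5: x^-=[-0.6061, -1.8680]  P^-=[0.1281 -0.0042; -0.0042 0.3634]  S=[0.2784 0.0376; 0.0376 0.5328]  K=[0.4709 -0.0989; 0.1286 0.6749]  nu=[3.1823, 2.6026]  x^+=[0.6351, 0.2976]  P^+=[0.0647 0.0030; 0.0030 0.1096]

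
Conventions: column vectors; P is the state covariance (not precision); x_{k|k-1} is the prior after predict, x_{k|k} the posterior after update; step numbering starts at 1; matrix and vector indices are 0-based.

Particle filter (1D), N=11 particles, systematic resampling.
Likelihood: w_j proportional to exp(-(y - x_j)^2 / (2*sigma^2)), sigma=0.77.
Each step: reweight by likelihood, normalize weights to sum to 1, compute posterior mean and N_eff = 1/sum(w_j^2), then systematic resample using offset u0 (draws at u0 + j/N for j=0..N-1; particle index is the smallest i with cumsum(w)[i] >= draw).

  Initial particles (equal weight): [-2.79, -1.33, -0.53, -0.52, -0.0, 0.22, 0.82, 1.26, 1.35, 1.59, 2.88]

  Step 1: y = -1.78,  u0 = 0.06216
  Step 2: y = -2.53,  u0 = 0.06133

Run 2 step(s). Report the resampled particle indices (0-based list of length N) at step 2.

step 1: w=[0.2223, 0.4429, 0.1407, 0.1377, 0.0363, 0.0180, 0.0018, 0.0002, 0.0001, 0.0000, 0.0000]  mean=-1.3494  Neff=3.4971  idx=[0, 0, 1, 1, 1, 1, 1, 2, 2, 3, 4]
step 2: w=[0.2714, 0.2714, 0.0853, 0.0853, 0.0853, 0.0853, 0.0853, 0.0099, 0.0099, 0.0095, 0.0013]  mean=-2.0974  Neff=5.4335  idx=[0, 0, 0, 1, 1, 1, 2, 3, 4, 5, 7]

resampled_idx = [0, 0, 0, 1, 1, 1, 2, 3, 4, 5, 7]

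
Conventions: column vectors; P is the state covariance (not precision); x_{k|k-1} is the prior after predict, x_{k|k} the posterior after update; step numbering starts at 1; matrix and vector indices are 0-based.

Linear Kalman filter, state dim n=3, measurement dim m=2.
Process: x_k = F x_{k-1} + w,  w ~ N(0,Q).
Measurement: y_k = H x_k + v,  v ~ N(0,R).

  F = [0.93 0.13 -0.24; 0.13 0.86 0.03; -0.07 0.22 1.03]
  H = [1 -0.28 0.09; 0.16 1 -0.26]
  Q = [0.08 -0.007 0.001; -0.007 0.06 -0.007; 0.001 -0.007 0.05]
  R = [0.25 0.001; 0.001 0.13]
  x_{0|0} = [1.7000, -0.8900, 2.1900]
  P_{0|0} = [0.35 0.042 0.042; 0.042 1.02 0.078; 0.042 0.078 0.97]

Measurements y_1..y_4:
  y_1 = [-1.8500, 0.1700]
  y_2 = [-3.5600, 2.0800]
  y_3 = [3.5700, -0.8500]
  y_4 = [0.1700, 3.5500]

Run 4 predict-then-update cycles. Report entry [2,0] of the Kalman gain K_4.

step 1: x^-=[0.9397, -0.4787, 1.9409]  P^-=[0.4424 0.1607 -0.1769; 0.1607 0.8349 0.2866; -0.1769 0.2866 1.1582]  S=[0.6309 0.0545; 0.0545 0.9717]  K=[0.5827 0.2529; -0.1455 0.8172; -0.2398 -0.0306]  nu=[-3.0984, 1.0030]  x^+=[-0.6122, 0.7919, 2.6530]  P^+=[0.1499 -0.0105 -0.0770; -0.0105 0.1856 0.2993; -0.0770 0.2993 1.1202]
step 2: x^-=[-1.1031, 0.6810, 2.9497]  P^-=[0.2904 -0.0452 -0.3332; -0.0452 0.2133 0.3187; -0.3332 0.3187 1.3952]  S=[0.5177 0.0457; 0.0457 0.2926]  K=[0.5080 0.2212; -0.1869 0.4503; -0.5516 -0.2467]  nu=[-2.5317, 2.3424]  x^+=[-1.8710, 2.2090, 3.7683]  P^+=[0.1323 -0.0337 -0.1608; -0.0337 0.1436 0.3071; -0.1608 0.3071 1.2075]
step 3: x^-=[-2.3572, 1.7695, 4.4982]  P^-=[0.3109 -0.0728 -0.4404; -0.0728 0.1766 0.3102; -0.4404 0.3102 1.5020]  S=[0.5327 0.0553; 0.0553 0.2681]  K=[0.5232 0.2332; -0.2143 0.3585; -0.6925 -0.4199]  nu=[6.0178, -1.0728]  x^+=[0.5411, 0.0954, 0.7814]  P^+=[0.1370 -0.0431 -0.2001; -0.0431 0.1261 0.2802; -0.2001 0.2802 1.1671]
step 4: x^-=[0.3281, 0.1758, 0.7880]  P^-=[0.3293 -0.0760 -0.4736; -0.0760 0.1599 0.2767; -0.4736 0.2767 1.4521]  S=[0.5469 0.0637; 0.0637 0.2677]  K=[0.5344 0.2457; -0.2142 0.3341; -0.7115 -0.4906]  nu=[-0.1798, 3.5266]  x^+=[1.0984, 1.3926, -0.8141]  P^+=[0.1402 -0.0434 -0.2056; -0.0434 0.1140 0.2457; -0.2056 0.2457 1.0664]

K[2,0] = -0.7115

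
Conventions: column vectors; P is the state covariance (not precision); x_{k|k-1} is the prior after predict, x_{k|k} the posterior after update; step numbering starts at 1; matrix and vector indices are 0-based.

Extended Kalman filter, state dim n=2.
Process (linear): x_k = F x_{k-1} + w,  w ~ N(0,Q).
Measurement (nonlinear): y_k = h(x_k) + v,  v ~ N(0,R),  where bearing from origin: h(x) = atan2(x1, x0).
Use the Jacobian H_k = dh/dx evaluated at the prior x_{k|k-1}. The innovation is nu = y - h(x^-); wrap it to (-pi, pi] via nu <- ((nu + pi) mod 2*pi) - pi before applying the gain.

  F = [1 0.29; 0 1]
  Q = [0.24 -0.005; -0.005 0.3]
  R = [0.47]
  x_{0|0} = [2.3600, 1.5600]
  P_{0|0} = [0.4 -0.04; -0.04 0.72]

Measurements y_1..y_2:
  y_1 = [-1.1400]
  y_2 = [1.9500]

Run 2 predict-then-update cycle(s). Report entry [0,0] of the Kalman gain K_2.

K[0,0] = 0.0912

step 1: x^-=[2.8124, 1.5600]  P^-=[0.6774 0.1638; 0.1638 1.0200]  H_jac=[-0.1508 0.2719]  S=[0.5474]  K=[-0.1053; 0.4615]  nu=[-1.6464]  x^+=[2.9857, 0.8001]  P^+=[0.6713 0.1904; 0.1904 0.9034]
step 2: x^-=[3.2177, 0.8001]  P^-=[1.0977 0.4474; 0.4474 1.2034]  H_jac=[-0.0728 0.2927]  S=[0.5598]  K=[0.0912; 0.5710]  nu=[1.7063]  x^+=[3.3733, 1.7743]  P^+=[1.0930 0.4182; 0.4182 1.0209]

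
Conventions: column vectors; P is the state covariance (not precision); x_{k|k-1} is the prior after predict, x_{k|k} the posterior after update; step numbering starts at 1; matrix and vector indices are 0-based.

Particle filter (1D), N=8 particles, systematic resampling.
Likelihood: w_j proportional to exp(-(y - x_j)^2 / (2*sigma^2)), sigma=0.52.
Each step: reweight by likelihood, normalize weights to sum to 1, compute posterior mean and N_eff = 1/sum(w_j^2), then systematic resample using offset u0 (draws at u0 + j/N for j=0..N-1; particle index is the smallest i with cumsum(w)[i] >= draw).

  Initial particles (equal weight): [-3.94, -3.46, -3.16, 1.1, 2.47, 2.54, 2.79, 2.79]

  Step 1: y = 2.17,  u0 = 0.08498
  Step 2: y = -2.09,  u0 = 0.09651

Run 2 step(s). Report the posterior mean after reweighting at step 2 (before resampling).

post_mean = 2.4828

step 1: w=[0.0000, 0.0000, 0.0000, 0.0442, 0.3106, 0.2848, 0.1802, 0.1802]  mean=2.5448  Neff=4.0901  idx=[4, 4, 4, 5, 5, 6, 7, 7]
step 2: w=[0.2762, 0.2762, 0.2762, 0.0841, 0.0841, 0.0010, 0.0010, 0.0010]  mean=2.4828  Neff=4.1140  idx=[0, 0, 1, 1, 2, 2, 3, 4]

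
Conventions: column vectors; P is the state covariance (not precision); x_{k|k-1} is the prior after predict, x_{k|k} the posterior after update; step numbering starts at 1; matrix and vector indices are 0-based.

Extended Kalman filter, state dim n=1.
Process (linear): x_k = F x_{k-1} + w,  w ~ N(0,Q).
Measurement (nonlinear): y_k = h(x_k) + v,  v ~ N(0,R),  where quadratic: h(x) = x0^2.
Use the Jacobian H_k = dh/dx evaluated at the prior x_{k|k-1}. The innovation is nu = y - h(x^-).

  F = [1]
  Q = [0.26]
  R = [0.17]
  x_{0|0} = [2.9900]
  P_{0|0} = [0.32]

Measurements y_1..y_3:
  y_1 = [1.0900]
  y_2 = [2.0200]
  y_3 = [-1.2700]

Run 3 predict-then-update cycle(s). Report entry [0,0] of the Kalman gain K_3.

step 1: x^-=[2.9900]  P^-=[0.5800]  H_jac=[5.9800]  S=[20.9110]  K=[0.1659]  nu=[-7.8501]  x^+=[1.6879]  P^+=[0.0047]
step 2: x^-=[1.6879]  P^-=[0.2647]  H_jac=[3.3759]  S=[3.1869]  K=[0.2804]  nu=[-0.8292]  x^+=[1.4554]  P^+=[0.0141]
step 3: x^-=[1.4554]  P^-=[0.2741]  H_jac=[2.9109]  S=[2.4927]  K=[0.3201]  nu=[-3.3883]  x^+=[0.3708]  P^+=[0.0187]

K[0,0] = 0.3201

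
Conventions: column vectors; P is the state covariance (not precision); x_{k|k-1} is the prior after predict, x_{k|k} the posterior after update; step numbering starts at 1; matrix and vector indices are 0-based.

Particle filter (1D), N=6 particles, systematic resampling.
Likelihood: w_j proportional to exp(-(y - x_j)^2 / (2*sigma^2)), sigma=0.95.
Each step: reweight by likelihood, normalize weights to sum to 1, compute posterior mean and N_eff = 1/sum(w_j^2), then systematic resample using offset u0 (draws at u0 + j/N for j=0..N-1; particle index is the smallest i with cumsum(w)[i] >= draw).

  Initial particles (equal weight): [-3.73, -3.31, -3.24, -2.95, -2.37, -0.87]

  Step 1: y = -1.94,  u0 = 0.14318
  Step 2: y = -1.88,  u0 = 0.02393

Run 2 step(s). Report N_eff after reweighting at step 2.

N_eff = 5.2602

step 1: w=[0.0581, 0.1212, 0.1344, 0.1949, 0.3095, 0.1818]  mean=-2.5202  Neff=4.9264  idx=[1, 2, 3, 4, 4, 5]
step 2: w=[0.0912, 0.1017, 0.1502, 0.2480, 0.2480, 0.1610]  mean=-2.3899  Neff=5.2602  idx=[0, 1, 3, 3, 4, 5]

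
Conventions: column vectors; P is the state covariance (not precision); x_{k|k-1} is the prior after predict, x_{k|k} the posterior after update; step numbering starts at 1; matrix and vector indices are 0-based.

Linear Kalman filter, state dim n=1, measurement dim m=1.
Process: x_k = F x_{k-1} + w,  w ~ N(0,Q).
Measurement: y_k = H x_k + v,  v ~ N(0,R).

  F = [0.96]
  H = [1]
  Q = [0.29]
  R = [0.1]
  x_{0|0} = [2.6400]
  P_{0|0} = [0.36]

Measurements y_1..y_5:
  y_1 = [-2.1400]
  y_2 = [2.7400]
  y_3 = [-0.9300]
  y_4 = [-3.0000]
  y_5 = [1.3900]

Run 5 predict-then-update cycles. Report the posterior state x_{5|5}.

x_post = [0.5861]

step 1: x^-=[2.5344]  P^-=[0.6218]  S=[0.7218]  K=[0.8615]  nu=[-4.6744]  x^+=[-1.4924]  P^+=[0.0861]
step 2: x^-=[-1.4327]  P^-=[0.3694]  S=[0.4694]  K=[0.7870]  nu=[4.1727]  x^+=[1.8510]  P^+=[0.0787]
step 3: x^-=[1.7770]  P^-=[0.3625]  S=[0.4625]  K=[0.7838]  nu=[-2.7070]  x^+=[-0.3447]  P^+=[0.0784]
step 4: x^-=[-0.3309]  P^-=[0.3622]  S=[0.4622]  K=[0.7837]  nu=[-2.6691]  x^+=[-2.4226]  P^+=[0.0784]
step 5: x^-=[-2.3257]  P^-=[0.3622]  S=[0.4622]  K=[0.7837]  nu=[3.7157]  x^+=[0.5861]  P^+=[0.0784]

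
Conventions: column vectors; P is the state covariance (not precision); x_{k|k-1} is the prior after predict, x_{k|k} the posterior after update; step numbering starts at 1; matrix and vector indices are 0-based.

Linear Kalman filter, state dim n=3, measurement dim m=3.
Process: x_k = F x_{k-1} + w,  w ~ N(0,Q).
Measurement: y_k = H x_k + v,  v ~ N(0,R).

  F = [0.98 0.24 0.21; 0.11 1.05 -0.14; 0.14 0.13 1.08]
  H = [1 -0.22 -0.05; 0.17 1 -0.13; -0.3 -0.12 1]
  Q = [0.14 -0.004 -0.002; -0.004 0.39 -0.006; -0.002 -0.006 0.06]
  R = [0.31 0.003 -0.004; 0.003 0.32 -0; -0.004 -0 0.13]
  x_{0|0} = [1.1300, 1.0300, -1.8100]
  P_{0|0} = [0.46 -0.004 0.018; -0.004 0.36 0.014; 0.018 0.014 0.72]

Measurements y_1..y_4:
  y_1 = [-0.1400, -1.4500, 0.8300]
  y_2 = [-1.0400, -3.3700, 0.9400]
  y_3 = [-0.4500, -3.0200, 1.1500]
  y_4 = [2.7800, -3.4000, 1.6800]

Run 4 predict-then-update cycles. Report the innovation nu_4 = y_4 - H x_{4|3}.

step 1: x^-=[0.9745, 1.4592, -1.6627]  P^-=[0.6412 0.1115 0.2586; 0.1115 0.8010 -0.0419; 0.2586 -0.0419 0.9241]  S=[0.9165 0.0142 0.0440; 0.0142 1.1925 -0.2732; 0.0440 -0.2732 0.9863]  K=[0.6529 0.1650 0.0702; -0.0803 0.6984 0.0232; 0.1979 0.1008 0.8825]  nu=[-0.8766, -3.2910, 2.9602]  x^+=[0.0668, -0.7003, 0.4444]  P^+=[0.2125 0.0282 0.0736; 0.0282 0.2235 0.0386; 0.0736 0.0386 0.1407]
step 2: x^-=[-0.0092, -0.7902, 0.3983]  P^-=[0.4106 0.0997 0.1617; 0.0997 0.6346 0.0615; 0.1617 0.0615 0.2661]  S=[0.6933 0.0072 0.0219; 0.0072 0.9817 -0.0674; 0.0219 -0.0674 0.3376]  K=[0.5451 0.1523 0.0738; -0.0689 0.6563 0.0034; 0.1737 0.0974 0.6309]  nu=[-1.1847, -2.5265, 0.4441]  x^+=[-1.0070, -2.3651, 0.2266]  P^+=[0.1786 0.0284 0.0644; 0.0284 0.2094 0.0344; 0.0644 0.0344 0.1048]
step 3: x^-=[-1.5069, -2.6258, -0.2037]  P^-=[0.3715 0.0940 0.1373; 0.0940 0.6196 0.0588; 0.1373 0.0588 0.2194]  S=[0.6583 0.0015 0.0116; 0.0015 0.9646 -0.0635; 0.0116 -0.0635 0.3021]  K=[0.5212 0.1475 0.0591; -0.0701 0.6507 -0.0053; 0.1618 0.0935 0.5801]  nu=[0.4690, -0.1645, 0.5865]  x^+=[-1.2520, -2.7688, 0.1971]  P^+=[0.1708 0.0275 0.0602; 0.0275 0.2076 0.0328; 0.0602 0.0328 0.0967]
step 4: x^-=[-1.8501, -3.0726, -0.3224]  P^-=[0.3613 0.0922 0.1291; 0.0922 0.6177 0.0573; 0.1291 0.0573 0.2081]  S=[0.6495 -0.0005 0.0073; -0.0005 0.9624 -0.0640; 0.0073 -0.0640 0.2949]  K=[0.5146 0.1459 0.0516; -0.0711 0.6498 -0.0081; 0.1570 0.0920 0.5670]  nu=[3.9380, -0.0548, 1.0786]  x^+=[0.2242, -3.3970, 0.9026]  P^+=[0.1687 0.0272 0.0585; 0.0272 0.2073 0.0323; 0.0585 0.0323 0.0945]

innov = [3.9380, -0.0548, 1.0786]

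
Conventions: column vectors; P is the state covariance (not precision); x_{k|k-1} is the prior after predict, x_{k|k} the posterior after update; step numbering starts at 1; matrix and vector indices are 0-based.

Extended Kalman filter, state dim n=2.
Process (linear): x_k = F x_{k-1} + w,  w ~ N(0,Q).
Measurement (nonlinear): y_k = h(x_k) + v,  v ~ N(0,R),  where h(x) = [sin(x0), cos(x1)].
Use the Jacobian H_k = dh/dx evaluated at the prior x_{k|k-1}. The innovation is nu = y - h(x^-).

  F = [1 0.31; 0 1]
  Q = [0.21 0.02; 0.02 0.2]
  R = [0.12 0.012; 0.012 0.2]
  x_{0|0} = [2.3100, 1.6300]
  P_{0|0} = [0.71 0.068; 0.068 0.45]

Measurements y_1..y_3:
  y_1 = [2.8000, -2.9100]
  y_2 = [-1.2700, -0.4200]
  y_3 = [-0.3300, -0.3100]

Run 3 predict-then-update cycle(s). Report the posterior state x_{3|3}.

x_post = [3.5766, 4.2844]

step 1: x^-=[2.8153, 1.6300]  P^-=[1.0054 0.2275; 0.2275 0.6500]  H_jac=[-0.9472 0.0000; 0.0000 -0.9982]  S=[1.0221 0.2271; 0.2271 0.8477]  K=[-0.9274 -0.0194; -0.0433 -0.7538]  nu=[2.4795, -2.8508]  x^+=[0.5711, 3.6715]  P^+=[0.1177 0.0150; 0.0150 0.1515]
step 2: x^-=[1.7093, 3.6715]  P^-=[0.3516 0.0820; 0.0820 0.3515]  H_jac=[-0.1380 0.0000; 0.0000 0.5055]  S=[0.1267 0.0063; 0.0063 0.2898]  K=[-0.3906 0.1515; -0.1199 0.6157]  nu=[-2.2604, 0.4428]  x^+=[2.6592, 4.2151]  P^+=[0.3264 0.0507; 0.0507 0.2408]
step 3: x^-=[3.9659, 4.2151]  P^-=[0.5909 0.1453; 0.1453 0.4408]  H_jac=[-0.6790 0.0000; 0.0000 0.8789]  S=[0.3925 -0.0747; -0.0747 0.5405]  K=[-1.0038 0.0975; -0.1181 0.7004]  nu=[0.4041, 0.1670]  x^+=[3.5766, 4.2844]  P^+=[0.1757 0.0085; 0.0085 0.1578]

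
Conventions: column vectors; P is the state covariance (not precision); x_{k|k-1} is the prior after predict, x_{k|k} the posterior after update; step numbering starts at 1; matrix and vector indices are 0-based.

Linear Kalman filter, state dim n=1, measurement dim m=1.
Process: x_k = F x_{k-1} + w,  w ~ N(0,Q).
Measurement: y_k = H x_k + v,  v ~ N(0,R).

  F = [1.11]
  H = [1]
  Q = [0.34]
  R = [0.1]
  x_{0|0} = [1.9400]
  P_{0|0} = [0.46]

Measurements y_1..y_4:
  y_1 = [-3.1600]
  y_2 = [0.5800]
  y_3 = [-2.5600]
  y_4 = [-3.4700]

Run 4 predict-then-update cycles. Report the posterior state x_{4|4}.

x_post = [-3.2588]

step 1: x^-=[2.1534]  P^-=[0.9068]  S=[1.0068]  K=[0.9007]  nu=[-5.3134]  x^+=[-2.6322]  P^+=[0.0901]
step 2: x^-=[-2.9218]  P^-=[0.4510]  S=[0.5510]  K=[0.8185]  nu=[3.5018]  x^+=[-0.0556]  P^+=[0.0819]
step 3: x^-=[-0.0617]  P^-=[0.4408]  S=[0.5408]  K=[0.8151]  nu=[-2.4983]  x^+=[-2.0981]  P^+=[0.0815]
step 4: x^-=[-2.3289]  P^-=[0.4404]  S=[0.5404]  K=[0.8150]  nu=[-1.1411]  x^+=[-3.2588]  P^+=[0.0815]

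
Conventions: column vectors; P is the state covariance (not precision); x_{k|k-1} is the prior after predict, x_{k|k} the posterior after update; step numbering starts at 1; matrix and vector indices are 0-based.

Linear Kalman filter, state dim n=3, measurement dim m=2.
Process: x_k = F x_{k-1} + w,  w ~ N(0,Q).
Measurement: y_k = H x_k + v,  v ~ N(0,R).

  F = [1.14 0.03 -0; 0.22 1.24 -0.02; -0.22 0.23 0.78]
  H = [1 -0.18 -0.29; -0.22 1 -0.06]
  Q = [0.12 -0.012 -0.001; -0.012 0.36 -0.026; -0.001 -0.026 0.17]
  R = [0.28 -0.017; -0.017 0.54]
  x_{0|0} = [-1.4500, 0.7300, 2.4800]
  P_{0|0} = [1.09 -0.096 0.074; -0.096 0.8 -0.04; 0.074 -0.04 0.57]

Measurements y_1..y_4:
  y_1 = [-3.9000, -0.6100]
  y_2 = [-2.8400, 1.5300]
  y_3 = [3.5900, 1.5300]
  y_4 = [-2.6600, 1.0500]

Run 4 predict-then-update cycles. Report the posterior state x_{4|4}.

step 1: x^-=[-1.6311, 0.5366, 2.4213]  P^-=[1.5307 0.1531 -0.2285; 0.1531 1.5920 0.1364; -0.2285 0.1364 0.5818]  S=[2.0029 -0.5099; -0.5099 2.1184]  K=[0.8130 0.1155; 0.1065 0.7574; -0.2049 0.0223]  nu=[-1.4701, -1.3602]  x^+=[-2.9834, -0.6501, 2.6922]  P^+=[0.2744 0.1147 0.0969; 0.1147 0.4364 0.0664; 0.0969 0.0664 0.4920]
step 2: x^-=[-3.4206, -1.5163, 2.6068]  P^-=[0.4849 0.2337 0.0502; 0.2337 1.1029 0.1329; 0.0502 0.1329 0.4847]  S=[0.7420 -0.1077; -0.1077 1.5507]  K=[0.5948 0.1213; 0.0941 0.6795; -0.1468 0.0497]  nu=[1.0636, 2.4502]  x^+=[-2.4907, 0.2487, 2.5723]  P^+=[0.2151 0.1091 0.1069; 0.1091 0.3942 0.0806; 0.1069 0.0806 0.4633]
step 3: x^-=[-2.8320, -0.2910, 2.6116]  P^-=[0.4074 0.2091 0.0726; 0.2091 1.0313 0.1410; 0.0726 0.1410 0.4643]  S=[0.6572 -0.1058; -0.1058 1.4857]  K=[0.5494 0.1166; 0.0804 0.6632; -0.1239 0.0565]  nu=[7.1270, 1.3547]  x^+=[1.2415, 1.1803, 1.8051]  P^+=[0.2024 0.1047 0.1093; 0.1047 0.3848 0.0836; 0.1093 0.0836 0.4480]
step 4: x^-=[1.4507, 1.7005, 1.4063]  P^-=[0.3905 0.1993 0.0768; 0.1993 1.0137 0.1434; 0.0768 0.1434 0.4546]  S=[0.6403 -0.1101; -0.1101 1.4714]  K=[0.5388 0.1142; 0.0746 0.6589; -0.1161 0.0587]  nu=[-3.3967, -0.2470]  x^+=[-0.4076, 1.2845, 1.7863]  P^+=[0.1990 0.1028 0.1090; 0.1028 0.3822 0.0840; 0.1090 0.0840 0.4394]

x_post = [-0.4076, 1.2845, 1.7863]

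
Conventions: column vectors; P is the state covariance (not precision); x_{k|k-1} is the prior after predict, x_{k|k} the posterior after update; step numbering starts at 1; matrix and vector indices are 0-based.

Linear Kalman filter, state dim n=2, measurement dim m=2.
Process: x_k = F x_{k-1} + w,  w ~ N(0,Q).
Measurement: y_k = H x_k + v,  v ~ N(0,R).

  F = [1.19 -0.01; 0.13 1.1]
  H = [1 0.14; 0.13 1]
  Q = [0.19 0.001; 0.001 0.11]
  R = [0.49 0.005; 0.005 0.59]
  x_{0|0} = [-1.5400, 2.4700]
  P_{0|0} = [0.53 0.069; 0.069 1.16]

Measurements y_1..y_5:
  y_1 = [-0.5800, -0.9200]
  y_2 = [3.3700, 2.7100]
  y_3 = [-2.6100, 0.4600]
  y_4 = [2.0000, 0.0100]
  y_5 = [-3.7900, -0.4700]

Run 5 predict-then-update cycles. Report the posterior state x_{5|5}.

step 1: x^-=[-1.8573, 2.5168]  P^-=[0.9390 0.1605; 0.1605 1.5423]  S=[1.5042 0.5064; 0.5064 2.1899]  K=[0.6461 -0.0204; 0.0108 0.7113]  nu=[0.9249, -3.1954]  x^+=[-1.1946, 0.2538]  P^+=[0.3236 -0.0509; -0.0509 0.4263]
step 2: x^-=[-1.4241, 0.1239]  P^-=[0.6495 -0.0201; -0.0201 0.6168]  S=[1.1459 0.1553; 0.1553 1.2125]  K=[0.5670 -0.0196; -0.0110 0.5079]  nu=[4.7768, 2.7712]  x^+=[1.2299, 1.4788]  P^+=[0.2841 -0.0457; -0.0457 0.3056]
step 3: x^-=[1.4488, 1.7865]  P^-=[0.5934 -0.0181; -0.0181 0.4715]  S=[1.0876 0.1297; 0.1297 1.0668]  K=[0.5446 -0.0109; -0.0085 0.4408]  nu=[-4.3089, -1.5149]  x^+=[-0.8814, 1.1556]  P^+=[0.2723 -0.0391; -0.0391 0.2651]
step 4: x^-=[-1.0604, 1.1565]  P^-=[0.5765 -0.0109; -0.0109 0.4242]  S=[1.0718 0.1282; 0.1282 1.0211]  K=[0.5371 -0.0047; -0.0044 0.4146]  nu=[2.8985, -1.0087]  x^+=[0.5010, 0.7257]  P^+=[0.2680 -0.0349; -0.0349 0.2491]
step 5: x^-=[0.5889, 0.8634]  P^-=[0.5704 -0.0060; -0.0060 0.4060]  S=[1.0667 0.1299; 0.1299 1.0041]  K=[0.5341 -0.0012; -0.0015 0.4038]  nu=[-4.4998, -1.4099]  x^+=[-1.8127, 0.3008]  P^+=[0.2663 -0.0327; -0.0327 0.2425]

x_post = [-1.8127, 0.3008]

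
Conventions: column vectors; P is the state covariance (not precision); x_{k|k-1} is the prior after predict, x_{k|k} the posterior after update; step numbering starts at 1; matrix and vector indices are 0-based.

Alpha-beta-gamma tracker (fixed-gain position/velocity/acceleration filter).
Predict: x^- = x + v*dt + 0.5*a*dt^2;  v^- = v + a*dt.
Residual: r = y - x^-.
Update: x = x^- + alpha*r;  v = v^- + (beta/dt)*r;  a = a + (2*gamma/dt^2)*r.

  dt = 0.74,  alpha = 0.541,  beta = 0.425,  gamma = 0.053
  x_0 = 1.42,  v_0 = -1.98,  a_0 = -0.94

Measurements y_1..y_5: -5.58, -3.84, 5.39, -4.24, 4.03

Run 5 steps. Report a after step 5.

step 1: x_pred=-0.3026  r=-5.2774  x^+=-3.1577  v^+=-5.7066  a^+=-1.9616
step 2: x_pred=-7.9176  r=4.0776  x^+=-5.7116  v^+=-4.8163  a^+=-1.1723
step 3: x_pred=-9.5966  r=14.9866  x^+=-1.4889  v^+=2.9234  a^+=1.7287
step 4: x_pred=1.1478  r=-5.3878  x^+=-1.7670  v^+=1.1083  a^+=0.6858
step 5: x_pred=-0.7590  r=4.7890  x^+=1.8318  v^+=4.3663  a^+=1.6128

a_post = 1.6128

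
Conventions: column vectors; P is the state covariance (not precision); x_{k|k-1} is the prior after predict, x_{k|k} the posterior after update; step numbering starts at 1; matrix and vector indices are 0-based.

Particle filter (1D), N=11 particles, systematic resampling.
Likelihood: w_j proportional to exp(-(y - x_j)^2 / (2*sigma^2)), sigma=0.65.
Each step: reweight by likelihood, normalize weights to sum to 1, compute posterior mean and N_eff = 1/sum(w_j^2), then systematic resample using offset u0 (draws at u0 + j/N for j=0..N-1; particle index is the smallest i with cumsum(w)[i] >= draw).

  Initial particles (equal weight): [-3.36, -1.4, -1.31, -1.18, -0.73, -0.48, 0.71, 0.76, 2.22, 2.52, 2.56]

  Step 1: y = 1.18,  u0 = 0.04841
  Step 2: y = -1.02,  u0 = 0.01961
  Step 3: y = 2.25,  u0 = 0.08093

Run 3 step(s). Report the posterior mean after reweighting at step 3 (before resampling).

step 1: w=[0.0000, 0.0002, 0.0003, 0.0006, 0.0062, 0.0179, 0.3601, 0.3796, 0.1300, 0.0559, 0.0491]  mean=1.0848  Neff=3.3719  idx=[6, 6, 6, 6, 7, 7, 7, 7, 8, 8, 10]
step 2: w=[0.1379, 0.1379, 0.1379, 0.1379, 0.1121, 0.1121, 0.1121, 0.1121, 0.0000, 0.0000, 0.0000]  mean=0.7325  Neff=7.9159  idx=[0, 0, 1, 2, 2, 3, 4, 4, 5, 6, 7]
step 3: w=[0.0835, 0.0835, 0.0835, 0.0835, 0.0835, 0.0835, 0.0998, 0.0998, 0.0998, 0.0998, 0.0998]  mean=0.7350  Neff=10.9121  idx=[0, 2, 3, 4, 5, 6, 7, 8, 9, 9, 10]

post_mean = 0.7350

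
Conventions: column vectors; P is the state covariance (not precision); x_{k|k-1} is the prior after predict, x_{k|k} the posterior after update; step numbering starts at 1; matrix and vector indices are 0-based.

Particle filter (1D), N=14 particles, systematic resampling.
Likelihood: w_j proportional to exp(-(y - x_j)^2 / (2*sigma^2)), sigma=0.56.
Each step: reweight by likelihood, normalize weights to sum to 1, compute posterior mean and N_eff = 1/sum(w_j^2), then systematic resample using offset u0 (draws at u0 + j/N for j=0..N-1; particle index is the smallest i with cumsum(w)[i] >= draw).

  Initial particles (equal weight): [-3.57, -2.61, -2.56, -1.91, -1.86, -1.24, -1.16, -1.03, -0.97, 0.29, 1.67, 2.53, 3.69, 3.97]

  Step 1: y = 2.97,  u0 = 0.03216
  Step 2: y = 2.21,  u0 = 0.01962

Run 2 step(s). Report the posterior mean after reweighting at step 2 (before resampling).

post_mean = 2.4736

step 1: w=[0.0000, 0.0000, 0.0000, 0.0000, 0.0000, 0.0000, 0.0000, 0.0000, 0.0000, 0.0000, 0.0468, 0.5091, 0.3033, 0.1407]  mean=3.0442  Neff=2.6797  idx=[10, 11, 11, 11, 11, 11, 11, 11, 12, 12, 12, 12, 13, 13]
step 2: w=[0.0936, 0.1266, 0.1266, 0.1266, 0.1266, 0.1266, 0.1266, 0.1266, 0.0045, 0.0045, 0.0045, 0.0045, 0.0011, 0.0011]  mean=2.4736  Neff=8.2632  idx=[0, 0, 1, 2, 2, 3, 3, 4, 4, 5, 6, 6, 7, 7]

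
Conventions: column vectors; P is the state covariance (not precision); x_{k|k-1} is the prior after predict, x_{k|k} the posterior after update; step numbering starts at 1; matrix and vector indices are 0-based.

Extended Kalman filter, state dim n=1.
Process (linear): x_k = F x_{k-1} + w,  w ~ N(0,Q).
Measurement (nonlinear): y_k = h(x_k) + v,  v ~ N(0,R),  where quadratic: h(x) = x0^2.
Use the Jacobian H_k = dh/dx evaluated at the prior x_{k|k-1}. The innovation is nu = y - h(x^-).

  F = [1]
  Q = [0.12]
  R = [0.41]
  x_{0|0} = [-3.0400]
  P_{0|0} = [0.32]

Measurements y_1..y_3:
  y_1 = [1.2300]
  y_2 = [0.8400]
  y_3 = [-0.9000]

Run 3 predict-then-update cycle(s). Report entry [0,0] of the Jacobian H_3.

step 1: x^-=[-3.0400]  P^-=[0.4400]  H_jac=[-6.0800]  S=[16.6752]  K=[-0.1604]  nu=[-8.0116]  x^+=[-1.7547]  P^+=[0.0108]
step 2: x^-=[-1.7547]  P^-=[0.1308]  H_jac=[-3.5094]  S=[2.0211]  K=[-0.2271]  nu=[-2.2390]  x^+=[-1.2461]  P^+=[0.0265]
step 3: x^-=[-1.2461]  P^-=[0.1465]  H_jac=[-2.4923]  S=[1.3202]  K=[-0.2766]  nu=[-2.4528]  x^+=[-0.5676]  P^+=[0.0455]

H_jac[0,0] = -2.4923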